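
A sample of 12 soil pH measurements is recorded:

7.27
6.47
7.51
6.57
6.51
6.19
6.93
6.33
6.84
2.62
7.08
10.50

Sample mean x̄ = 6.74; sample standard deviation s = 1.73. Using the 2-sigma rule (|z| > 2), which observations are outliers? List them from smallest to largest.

2.62, 10.50

Cutoffs at x̄ ± 2s: 6.74 ± 2·1.73 = [3.28, 10.20].
2.62: z = -2.38, |z| > 2 → outlier.
10.50: z = 2.17, |z| > 2 → outlier.
Every other value lies within [3.28, 10.20].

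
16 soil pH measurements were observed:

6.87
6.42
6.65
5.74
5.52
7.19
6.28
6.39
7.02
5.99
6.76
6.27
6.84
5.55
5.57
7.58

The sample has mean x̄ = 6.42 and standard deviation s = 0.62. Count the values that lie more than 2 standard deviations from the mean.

0

Cutoffs: x̄ ± 2s = [5.18, 7.66].
Every value lies within the cutoffs.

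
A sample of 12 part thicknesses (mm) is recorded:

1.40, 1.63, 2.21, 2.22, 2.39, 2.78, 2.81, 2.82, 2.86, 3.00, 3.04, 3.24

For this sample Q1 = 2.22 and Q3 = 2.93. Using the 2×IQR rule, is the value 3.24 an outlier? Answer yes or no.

no

IQR = Q3 − Q1 = 2.93 − 2.22 = 0.71.
Lower fence = Q1 − 2·IQR = 2.22 − 1.42 = 0.80.
Upper fence = Q3 + 2·IQR = 2.93 + 1.42 = 4.35.
3.24 lies within [0.80, 4.35].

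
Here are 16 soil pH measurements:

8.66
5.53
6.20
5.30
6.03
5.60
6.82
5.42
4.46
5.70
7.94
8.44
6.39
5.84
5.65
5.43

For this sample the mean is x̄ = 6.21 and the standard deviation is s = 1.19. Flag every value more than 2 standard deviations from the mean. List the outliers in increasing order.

Cutoffs at x̄ ± 2s: 6.21 ± 2·1.19 = [3.83, 8.59].
8.66: z = 2.06, |z| > 2 → outlier.
Every other value lies within [3.83, 8.59].

8.66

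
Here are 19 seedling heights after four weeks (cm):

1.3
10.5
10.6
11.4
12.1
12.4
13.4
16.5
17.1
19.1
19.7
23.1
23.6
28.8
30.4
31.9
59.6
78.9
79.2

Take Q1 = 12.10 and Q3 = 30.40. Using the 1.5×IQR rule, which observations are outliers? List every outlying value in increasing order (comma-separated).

59.6, 78.9, 79.2

IQR = Q3 − Q1 = 30.40 − 12.10 = 18.30.
Lower fence = Q1 − 1.5·IQR = 12.10 − 27.45 = -15.35.
Upper fence = Q3 + 1.5·IQR = 30.40 + 27.45 = 57.85.
59.6 > 57.85 → outlier.
78.9 > 57.85 → outlier.
79.2 > 57.85 → outlier.
All remaining values lie within [-15.35, 57.85].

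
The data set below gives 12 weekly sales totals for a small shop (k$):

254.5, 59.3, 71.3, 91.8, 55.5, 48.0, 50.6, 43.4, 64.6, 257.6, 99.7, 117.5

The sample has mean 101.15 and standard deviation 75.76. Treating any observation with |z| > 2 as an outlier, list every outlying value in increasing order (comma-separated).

Cutoffs at x̄ ± 2s: 101.15 ± 2·75.76 = [-50.37, 252.67].
254.5: z = 2.02, |z| > 2 → outlier.
257.6: z = 2.07, |z| > 2 → outlier.
Every other value lies within [-50.37, 252.67].

254.5, 257.6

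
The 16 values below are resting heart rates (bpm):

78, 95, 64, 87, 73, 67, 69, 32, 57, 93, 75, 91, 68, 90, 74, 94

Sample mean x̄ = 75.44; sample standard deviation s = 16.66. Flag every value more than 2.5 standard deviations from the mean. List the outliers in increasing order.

32

Cutoffs at x̄ ± 2.5s: 75.44 ± 2.5·16.66 = [33.79, 117.09].
32: z = -2.61, |z| > 2.5 → outlier.
Every other value lies within [33.79, 117.09].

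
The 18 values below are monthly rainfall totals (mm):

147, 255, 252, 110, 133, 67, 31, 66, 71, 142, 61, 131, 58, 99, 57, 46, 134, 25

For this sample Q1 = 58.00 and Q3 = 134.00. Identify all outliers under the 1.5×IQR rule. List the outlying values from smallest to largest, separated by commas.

252, 255

IQR = Q3 − Q1 = 134.00 − 58.00 = 76.00.
Lower fence = Q1 − 1.5·IQR = 58.00 − 114.00 = -56.00.
Upper fence = Q3 + 1.5·IQR = 134.00 + 114.00 = 248.00.
252 > 248.00 → outlier.
255 > 248.00 → outlier.
All remaining values lie within [-56.00, 248.00].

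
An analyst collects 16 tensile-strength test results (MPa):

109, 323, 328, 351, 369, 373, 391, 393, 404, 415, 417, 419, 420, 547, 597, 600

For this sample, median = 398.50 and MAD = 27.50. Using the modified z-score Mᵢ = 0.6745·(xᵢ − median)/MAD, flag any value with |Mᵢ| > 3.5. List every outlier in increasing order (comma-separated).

109, 547, 597, 600

|Mᵢ| > 3.5 ⇔ |xᵢ − 398.50| > 3.5·27.50/0.6745 = 142.70.
So outliers lie outside [255.80, 541.20].
109: M = -7.10 → outlier.
547: M = 3.64 → outlier.
597: M = 4.87 → outlier.
600: M = 4.94 → outlier.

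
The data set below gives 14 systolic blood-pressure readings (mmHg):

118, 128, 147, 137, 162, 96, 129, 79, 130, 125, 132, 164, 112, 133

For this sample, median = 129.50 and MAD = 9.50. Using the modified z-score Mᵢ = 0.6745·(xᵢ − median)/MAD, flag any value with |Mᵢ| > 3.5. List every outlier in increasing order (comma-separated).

|Mᵢ| > 3.5 ⇔ |xᵢ − 129.50| > 3.5·9.50/0.6745 = 49.30.
So outliers lie outside [80.20, 178.80].
79: M = -3.59 → outlier.

79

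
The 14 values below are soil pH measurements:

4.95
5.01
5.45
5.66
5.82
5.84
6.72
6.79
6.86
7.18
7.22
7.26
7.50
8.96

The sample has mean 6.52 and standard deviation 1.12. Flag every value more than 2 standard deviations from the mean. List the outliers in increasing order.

Cutoffs at x̄ ± 2s: 6.52 ± 2·1.12 = [4.28, 8.76].
8.96: z = 2.18, |z| > 2 → outlier.
Every other value lies within [4.28, 8.76].

8.96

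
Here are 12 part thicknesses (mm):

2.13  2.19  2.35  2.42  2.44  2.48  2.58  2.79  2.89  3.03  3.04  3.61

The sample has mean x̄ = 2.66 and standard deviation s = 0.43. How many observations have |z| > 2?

Cutoffs: x̄ ± 2s = [1.80, 3.52].
Outside the cutoffs: 3.61.

1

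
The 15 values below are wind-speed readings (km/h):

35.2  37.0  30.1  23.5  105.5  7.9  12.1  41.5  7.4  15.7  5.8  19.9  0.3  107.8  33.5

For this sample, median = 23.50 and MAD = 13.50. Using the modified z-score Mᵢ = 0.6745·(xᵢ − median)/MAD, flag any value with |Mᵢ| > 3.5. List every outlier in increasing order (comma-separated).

|Mᵢ| > 3.5 ⇔ |xᵢ − 23.50| > 3.5·13.50/0.6745 = 70.05.
So outliers lie outside [-46.55, 93.55].
105.5: M = 4.10 → outlier.
107.8: M = 4.21 → outlier.

105.5, 107.8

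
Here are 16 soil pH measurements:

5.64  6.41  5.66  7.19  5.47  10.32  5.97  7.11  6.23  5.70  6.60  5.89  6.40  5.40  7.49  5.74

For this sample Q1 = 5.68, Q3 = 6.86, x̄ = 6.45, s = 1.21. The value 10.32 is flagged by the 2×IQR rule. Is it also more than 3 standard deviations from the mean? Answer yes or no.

z = (10.32 − 6.45) / 1.21 = 3.20.
|z| = 3.20 > 3.

yes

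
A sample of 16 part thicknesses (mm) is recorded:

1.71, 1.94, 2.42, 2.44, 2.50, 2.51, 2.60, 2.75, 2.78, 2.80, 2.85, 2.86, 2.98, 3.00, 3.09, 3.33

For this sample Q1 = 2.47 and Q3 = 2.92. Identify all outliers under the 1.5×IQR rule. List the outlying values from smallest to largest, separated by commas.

1.71

IQR = Q3 − Q1 = 2.92 − 2.47 = 0.45.
Lower fence = Q1 − 1.5·IQR = 2.47 − 0.675 = 1.795.
Upper fence = Q3 + 1.5·IQR = 2.92 + 0.675 = 3.595.
1.71 < 1.795 → outlier.
All remaining values lie within [1.795, 3.595].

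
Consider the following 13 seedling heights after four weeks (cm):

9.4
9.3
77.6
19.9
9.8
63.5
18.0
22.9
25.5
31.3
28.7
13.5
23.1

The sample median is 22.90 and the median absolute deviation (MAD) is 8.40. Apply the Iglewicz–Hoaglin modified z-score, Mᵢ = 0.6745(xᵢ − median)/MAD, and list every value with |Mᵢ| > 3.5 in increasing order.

|Mᵢ| > 3.5 ⇔ |xᵢ − 22.90| > 3.5·8.40/0.6745 = 43.59.
So outliers lie outside [-20.69, 66.49].
77.6: M = 4.39 → outlier.

77.6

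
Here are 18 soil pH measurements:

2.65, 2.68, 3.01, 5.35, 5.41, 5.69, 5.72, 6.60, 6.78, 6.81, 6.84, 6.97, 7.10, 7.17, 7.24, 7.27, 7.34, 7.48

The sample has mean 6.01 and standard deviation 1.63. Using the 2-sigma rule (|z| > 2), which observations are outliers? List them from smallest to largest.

Cutoffs at x̄ ± 2s: 6.01 ± 2·1.63 = [2.75, 9.27].
2.65: z = -2.06, |z| > 2 → outlier.
2.68: z = -2.04, |z| > 2 → outlier.
Every other value lies within [2.75, 9.27].

2.65, 2.68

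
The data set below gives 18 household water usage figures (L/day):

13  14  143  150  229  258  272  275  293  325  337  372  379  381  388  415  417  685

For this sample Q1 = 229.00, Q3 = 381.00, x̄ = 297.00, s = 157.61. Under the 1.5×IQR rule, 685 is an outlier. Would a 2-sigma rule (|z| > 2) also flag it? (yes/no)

z = (685 − 297.00) / 157.61 = 2.46.
|z| = 2.46 > 2.

yes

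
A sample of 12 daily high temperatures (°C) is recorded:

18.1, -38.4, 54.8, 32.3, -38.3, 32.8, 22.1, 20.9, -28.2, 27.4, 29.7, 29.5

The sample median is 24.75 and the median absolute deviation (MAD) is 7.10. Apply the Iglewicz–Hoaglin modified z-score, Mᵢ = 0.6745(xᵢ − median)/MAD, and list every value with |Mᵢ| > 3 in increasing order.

-38.4, -38.3, -28.2

|Mᵢ| > 3 ⇔ |xᵢ − 24.75| > 3·7.10/0.6745 = 31.58.
So outliers lie outside [-6.83, 56.33].
-38.4: M = -6.00 → outlier.
-38.3: M = -5.99 → outlier.
-28.2: M = -5.03 → outlier.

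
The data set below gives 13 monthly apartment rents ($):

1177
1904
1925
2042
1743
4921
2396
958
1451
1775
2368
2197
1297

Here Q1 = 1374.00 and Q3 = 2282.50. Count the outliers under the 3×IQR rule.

IQR = 908.50; fences at 1374.00 − 2725.50 = -1351.50 and 2282.50 + 2725.50 = 5008.00.
Every value lies within the cutoffs.

0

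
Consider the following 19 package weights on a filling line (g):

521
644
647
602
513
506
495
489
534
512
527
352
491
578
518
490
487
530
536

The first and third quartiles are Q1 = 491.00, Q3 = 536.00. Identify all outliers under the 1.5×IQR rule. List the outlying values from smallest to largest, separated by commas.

IQR = Q3 − Q1 = 536.00 − 491.00 = 45.00.
Lower fence = Q1 − 1.5·IQR = 491.00 − 67.50 = 423.50.
Upper fence = Q3 + 1.5·IQR = 536.00 + 67.50 = 603.50.
352 < 423.50 → outlier.
644 > 603.50 → outlier.
647 > 603.50 → outlier.
All remaining values lie within [423.50, 603.50].

352, 644, 647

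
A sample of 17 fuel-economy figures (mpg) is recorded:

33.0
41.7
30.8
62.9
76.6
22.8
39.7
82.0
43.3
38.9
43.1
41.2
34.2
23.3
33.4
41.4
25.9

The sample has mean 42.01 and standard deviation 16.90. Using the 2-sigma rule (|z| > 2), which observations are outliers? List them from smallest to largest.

Cutoffs at x̄ ± 2s: 42.01 ± 2·16.90 = [8.21, 75.81].
76.6: z = 2.05, |z| > 2 → outlier.
82.0: z = 2.37, |z| > 2 → outlier.
Every other value lies within [8.21, 75.81].

76.6, 82.0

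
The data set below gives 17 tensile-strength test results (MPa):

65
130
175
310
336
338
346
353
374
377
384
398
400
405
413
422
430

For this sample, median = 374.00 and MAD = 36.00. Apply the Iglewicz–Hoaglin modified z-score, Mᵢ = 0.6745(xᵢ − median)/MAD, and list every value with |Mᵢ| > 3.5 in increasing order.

|Mᵢ| > 3.5 ⇔ |xᵢ − 374.00| > 3.5·36.00/0.6745 = 186.81.
So outliers lie outside [187.19, 560.81].
65: M = -5.79 → outlier.
130: M = -4.57 → outlier.
175: M = -3.73 → outlier.

65, 130, 175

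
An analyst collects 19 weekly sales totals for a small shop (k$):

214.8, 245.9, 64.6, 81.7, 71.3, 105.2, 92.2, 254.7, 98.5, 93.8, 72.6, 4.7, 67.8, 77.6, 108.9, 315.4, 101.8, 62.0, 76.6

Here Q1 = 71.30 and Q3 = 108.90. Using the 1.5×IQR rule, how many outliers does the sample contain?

IQR = 37.60; fences at 71.30 − 56.40 = 14.90 and 108.90 + 56.40 = 165.30.
Outside the cutoffs: 4.7, 214.8, 245.9, 254.7, 315.4.

5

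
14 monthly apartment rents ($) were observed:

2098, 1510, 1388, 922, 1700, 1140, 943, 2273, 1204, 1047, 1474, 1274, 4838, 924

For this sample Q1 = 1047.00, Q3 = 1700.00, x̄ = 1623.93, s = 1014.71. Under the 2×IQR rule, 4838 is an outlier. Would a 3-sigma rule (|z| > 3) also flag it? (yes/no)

yes

z = (4838 − 1623.93) / 1014.71 = 3.17.
|z| = 3.17 > 3.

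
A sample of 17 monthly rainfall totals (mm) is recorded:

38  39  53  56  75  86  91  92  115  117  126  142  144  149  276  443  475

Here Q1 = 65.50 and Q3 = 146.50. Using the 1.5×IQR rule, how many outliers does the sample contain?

IQR = 81.00; fences at 65.50 − 121.50 = -56.00 and 146.50 + 121.50 = 268.00.
Outside the cutoffs: 276, 443, 475.

3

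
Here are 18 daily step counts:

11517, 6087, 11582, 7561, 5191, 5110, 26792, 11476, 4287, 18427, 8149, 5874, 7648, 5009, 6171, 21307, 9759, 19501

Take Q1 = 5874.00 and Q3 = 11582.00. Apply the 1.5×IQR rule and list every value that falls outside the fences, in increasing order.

IQR = Q3 − Q1 = 11582.00 − 5874.00 = 5708.00.
Lower fence = Q1 − 1.5·IQR = 5874.00 − 8562.00 = -2688.00.
Upper fence = Q3 + 1.5·IQR = 11582.00 + 8562.00 = 20144.00.
21307 > 20144.00 → outlier.
26792 > 20144.00 → outlier.
All remaining values lie within [-2688.00, 20144.00].

21307, 26792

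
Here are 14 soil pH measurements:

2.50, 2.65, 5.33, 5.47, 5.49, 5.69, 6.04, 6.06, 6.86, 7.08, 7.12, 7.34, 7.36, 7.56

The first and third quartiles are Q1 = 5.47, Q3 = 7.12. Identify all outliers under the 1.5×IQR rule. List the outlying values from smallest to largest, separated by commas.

2.50, 2.65

IQR = Q3 − Q1 = 7.12 − 5.47 = 1.65.
Lower fence = Q1 − 1.5·IQR = 5.47 − 2.475 = 2.995.
Upper fence = Q3 + 1.5·IQR = 7.12 + 2.475 = 9.595.
2.50 < 2.995 → outlier.
2.65 < 2.995 → outlier.
All remaining values lie within [2.995, 9.595].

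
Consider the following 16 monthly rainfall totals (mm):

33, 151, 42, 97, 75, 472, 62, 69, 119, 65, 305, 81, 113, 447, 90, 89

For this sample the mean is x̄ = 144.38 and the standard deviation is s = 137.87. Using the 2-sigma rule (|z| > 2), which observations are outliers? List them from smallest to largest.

447, 472

Cutoffs at x̄ ± 2s: 144.38 ± 2·137.87 = [-131.36, 420.12].
447: z = 2.19, |z| > 2 → outlier.
472: z = 2.38, |z| > 2 → outlier.
Every other value lies within [-131.36, 420.12].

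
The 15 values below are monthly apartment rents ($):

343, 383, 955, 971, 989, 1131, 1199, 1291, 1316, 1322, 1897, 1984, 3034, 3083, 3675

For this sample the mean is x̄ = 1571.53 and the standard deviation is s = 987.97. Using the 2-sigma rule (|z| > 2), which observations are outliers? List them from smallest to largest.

Cutoffs at x̄ ± 2s: 1571.53 ± 2·987.97 = [-404.41, 3547.47].
3675: z = 2.13, |z| > 2 → outlier.
Every other value lies within [-404.41, 3547.47].

3675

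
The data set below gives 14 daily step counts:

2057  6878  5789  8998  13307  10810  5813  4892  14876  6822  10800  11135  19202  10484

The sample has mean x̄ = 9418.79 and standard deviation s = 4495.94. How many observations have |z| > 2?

Cutoffs: x̄ ± 2s = [426.91, 18410.67].
Outside the cutoffs: 19202.

1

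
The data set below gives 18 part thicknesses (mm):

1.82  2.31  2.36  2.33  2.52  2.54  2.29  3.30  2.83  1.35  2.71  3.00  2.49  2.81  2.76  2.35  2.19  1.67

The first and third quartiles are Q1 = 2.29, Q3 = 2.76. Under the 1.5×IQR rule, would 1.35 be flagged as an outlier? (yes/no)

yes

IQR = Q3 − Q1 = 2.76 − 2.29 = 0.47.
Lower fence = Q1 − 1.5·IQR = 2.29 − 0.705 = 1.585.
Upper fence = Q3 + 1.5·IQR = 2.76 + 0.705 = 3.465.
1.35 lies below the lower fence.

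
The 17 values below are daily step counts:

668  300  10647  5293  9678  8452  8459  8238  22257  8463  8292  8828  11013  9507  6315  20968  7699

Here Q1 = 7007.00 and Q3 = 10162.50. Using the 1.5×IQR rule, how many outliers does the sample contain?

IQR = 3155.50; fences at 7007.00 − 4733.25 = 2273.75 and 10162.50 + 4733.25 = 14895.75.
Outside the cutoffs: 300, 668, 20968, 22257.

4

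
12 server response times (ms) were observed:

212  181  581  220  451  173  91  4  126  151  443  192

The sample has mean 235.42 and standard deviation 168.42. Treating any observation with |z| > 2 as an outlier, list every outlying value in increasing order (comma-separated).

Cutoffs at x̄ ± 2s: 235.42 ± 2·168.42 = [-101.42, 572.26].
581: z = 2.05, |z| > 2 → outlier.
Every other value lies within [-101.42, 572.26].

581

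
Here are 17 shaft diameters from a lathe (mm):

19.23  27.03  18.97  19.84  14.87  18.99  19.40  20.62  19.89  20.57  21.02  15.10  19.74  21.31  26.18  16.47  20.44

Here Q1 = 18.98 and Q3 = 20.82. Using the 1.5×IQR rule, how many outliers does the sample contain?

IQR = 1.84; fences at 18.98 − 2.76 = 16.22 and 20.82 + 2.76 = 23.58.
Outside the cutoffs: 14.87, 15.10, 26.18, 27.03.

4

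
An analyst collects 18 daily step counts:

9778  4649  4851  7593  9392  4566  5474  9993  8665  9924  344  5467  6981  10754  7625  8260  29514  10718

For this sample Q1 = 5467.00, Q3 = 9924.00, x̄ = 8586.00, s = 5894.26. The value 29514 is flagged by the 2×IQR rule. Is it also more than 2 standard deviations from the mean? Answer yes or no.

z = (29514 − 8586.00) / 5894.26 = 3.55.
|z| = 3.55 > 2.

yes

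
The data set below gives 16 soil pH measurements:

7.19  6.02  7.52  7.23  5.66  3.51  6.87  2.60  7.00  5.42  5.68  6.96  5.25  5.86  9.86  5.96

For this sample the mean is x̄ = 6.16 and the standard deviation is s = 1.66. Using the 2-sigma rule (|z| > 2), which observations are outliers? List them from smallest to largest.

Cutoffs at x̄ ± 2s: 6.16 ± 2·1.66 = [2.84, 9.48].
2.60: z = -2.14, |z| > 2 → outlier.
9.86: z = 2.23, |z| > 2 → outlier.
Every other value lies within [2.84, 9.48].

2.60, 9.86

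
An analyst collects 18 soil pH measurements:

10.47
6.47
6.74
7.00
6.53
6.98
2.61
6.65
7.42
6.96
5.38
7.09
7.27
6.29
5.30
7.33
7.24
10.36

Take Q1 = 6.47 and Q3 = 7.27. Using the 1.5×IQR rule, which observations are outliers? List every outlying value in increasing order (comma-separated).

2.61, 10.36, 10.47

IQR = Q3 − Q1 = 7.27 − 6.47 = 0.80.
Lower fence = Q1 − 1.5·IQR = 6.47 − 1.20 = 5.27.
Upper fence = Q3 + 1.5·IQR = 7.27 + 1.20 = 8.47.
2.61 < 5.27 → outlier.
10.36 > 8.47 → outlier.
10.47 > 8.47 → outlier.
All remaining values lie within [5.27, 8.47].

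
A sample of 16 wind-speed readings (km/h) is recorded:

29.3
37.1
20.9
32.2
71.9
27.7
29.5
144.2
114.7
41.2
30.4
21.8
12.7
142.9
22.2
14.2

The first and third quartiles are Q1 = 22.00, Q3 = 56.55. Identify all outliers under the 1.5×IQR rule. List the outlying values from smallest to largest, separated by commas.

114.7, 142.9, 144.2

IQR = Q3 − Q1 = 56.55 − 22.00 = 34.55.
Lower fence = Q1 − 1.5·IQR = 22.00 − 51.825 = -29.825.
Upper fence = Q3 + 1.5·IQR = 56.55 + 51.825 = 108.375.
114.7 > 108.375 → outlier.
142.9 > 108.375 → outlier.
144.2 > 108.375 → outlier.
All remaining values lie within [-29.825, 108.375].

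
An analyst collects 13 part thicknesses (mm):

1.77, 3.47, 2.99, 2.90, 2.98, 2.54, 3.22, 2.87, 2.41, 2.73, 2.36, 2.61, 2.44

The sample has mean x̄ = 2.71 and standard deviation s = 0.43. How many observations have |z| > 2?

Cutoffs: x̄ ± 2s = [1.85, 3.57].
Outside the cutoffs: 1.77.

1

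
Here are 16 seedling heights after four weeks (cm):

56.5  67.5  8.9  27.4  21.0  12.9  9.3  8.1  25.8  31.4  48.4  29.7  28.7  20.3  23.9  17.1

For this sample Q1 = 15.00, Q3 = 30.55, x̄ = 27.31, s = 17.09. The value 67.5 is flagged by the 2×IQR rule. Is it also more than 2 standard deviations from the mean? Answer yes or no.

yes

z = (67.5 − 27.31) / 17.09 = 2.35.
|z| = 2.35 > 2.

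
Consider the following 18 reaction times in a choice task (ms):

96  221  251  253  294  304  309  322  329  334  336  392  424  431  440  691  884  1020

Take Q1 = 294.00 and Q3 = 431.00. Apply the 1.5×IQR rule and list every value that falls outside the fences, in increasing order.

IQR = Q3 − Q1 = 431.00 − 294.00 = 137.00.
Lower fence = Q1 − 1.5·IQR = 294.00 − 205.50 = 88.50.
Upper fence = Q3 + 1.5·IQR = 431.00 + 205.50 = 636.50.
691 > 636.50 → outlier.
884 > 636.50 → outlier.
1020 > 636.50 → outlier.
All remaining values lie within [88.50, 636.50].

691, 884, 1020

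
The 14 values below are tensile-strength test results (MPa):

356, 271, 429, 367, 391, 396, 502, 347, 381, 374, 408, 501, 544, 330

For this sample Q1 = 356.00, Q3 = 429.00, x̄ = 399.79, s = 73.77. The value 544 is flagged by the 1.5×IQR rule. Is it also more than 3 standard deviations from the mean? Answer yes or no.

z = (544 − 399.79) / 73.77 = 1.95.
|z| = 1.95 ≤ 3.

no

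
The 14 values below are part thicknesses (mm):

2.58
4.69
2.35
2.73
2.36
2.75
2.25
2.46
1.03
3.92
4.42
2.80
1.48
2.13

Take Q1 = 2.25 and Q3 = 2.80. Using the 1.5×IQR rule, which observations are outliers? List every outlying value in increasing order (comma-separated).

1.03, 3.92, 4.42, 4.69

IQR = Q3 − Q1 = 2.80 − 2.25 = 0.55.
Lower fence = Q1 − 1.5·IQR = 2.25 − 0.825 = 1.425.
Upper fence = Q3 + 1.5·IQR = 2.80 + 0.825 = 3.625.
1.03 < 1.425 → outlier.
3.92 > 3.625 → outlier.
4.42 > 3.625 → outlier.
4.69 > 3.625 → outlier.
All remaining values lie within [1.425, 3.625].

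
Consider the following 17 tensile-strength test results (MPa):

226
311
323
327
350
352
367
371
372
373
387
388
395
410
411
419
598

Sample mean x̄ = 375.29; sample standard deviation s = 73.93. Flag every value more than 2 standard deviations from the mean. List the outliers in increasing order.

Cutoffs at x̄ ± 2s: 375.29 ± 2·73.93 = [227.43, 523.15].
226: z = -2.02, |z| > 2 → outlier.
598: z = 3.01, |z| > 2 → outlier.
Every other value lies within [227.43, 523.15].

226, 598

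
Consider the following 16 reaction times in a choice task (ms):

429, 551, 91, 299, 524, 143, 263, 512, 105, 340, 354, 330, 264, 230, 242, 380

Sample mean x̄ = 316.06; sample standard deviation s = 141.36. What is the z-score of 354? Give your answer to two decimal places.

z = (354 − 316.06) / 141.36 = 0.27.

0.27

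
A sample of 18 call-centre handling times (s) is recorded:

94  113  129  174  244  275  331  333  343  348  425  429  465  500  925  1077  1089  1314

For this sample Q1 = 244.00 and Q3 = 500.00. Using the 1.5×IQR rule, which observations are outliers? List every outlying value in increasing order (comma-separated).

925, 1077, 1089, 1314

IQR = Q3 − Q1 = 500.00 − 244.00 = 256.00.
Lower fence = Q1 − 1.5·IQR = 244.00 − 384.00 = -140.00.
Upper fence = Q3 + 1.5·IQR = 500.00 + 384.00 = 884.00.
925 > 884.00 → outlier.
1077 > 884.00 → outlier.
1089 > 884.00 → outlier.
1314 > 884.00 → outlier.
All remaining values lie within [-140.00, 884.00].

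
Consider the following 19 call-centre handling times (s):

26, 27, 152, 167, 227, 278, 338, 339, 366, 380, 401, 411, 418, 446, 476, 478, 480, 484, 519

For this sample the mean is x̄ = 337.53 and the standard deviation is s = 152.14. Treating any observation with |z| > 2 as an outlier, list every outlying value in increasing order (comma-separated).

26, 27

Cutoffs at x̄ ± 2s: 337.53 ± 2·152.14 = [33.25, 641.81].
26: z = -2.05, |z| > 2 → outlier.
27: z = -2.04, |z| > 2 → outlier.
Every other value lies within [33.25, 641.81].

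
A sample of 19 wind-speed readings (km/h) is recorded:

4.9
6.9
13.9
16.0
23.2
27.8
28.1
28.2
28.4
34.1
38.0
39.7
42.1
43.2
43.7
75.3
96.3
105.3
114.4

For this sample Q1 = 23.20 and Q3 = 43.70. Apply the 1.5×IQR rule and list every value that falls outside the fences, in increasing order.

75.3, 96.3, 105.3, 114.4

IQR = Q3 − Q1 = 43.70 − 23.20 = 20.50.
Lower fence = Q1 − 1.5·IQR = 23.20 − 30.75 = -7.55.
Upper fence = Q3 + 1.5·IQR = 43.70 + 30.75 = 74.45.
75.3 > 74.45 → outlier.
96.3 > 74.45 → outlier.
105.3 > 74.45 → outlier.
114.4 > 74.45 → outlier.
All remaining values lie within [-7.55, 74.45].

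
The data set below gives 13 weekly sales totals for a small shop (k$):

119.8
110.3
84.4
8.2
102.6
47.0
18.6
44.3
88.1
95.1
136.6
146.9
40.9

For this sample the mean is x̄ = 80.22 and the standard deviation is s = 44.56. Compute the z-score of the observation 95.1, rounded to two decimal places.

0.33

z = (95.1 − 80.22) / 44.56 = 0.33.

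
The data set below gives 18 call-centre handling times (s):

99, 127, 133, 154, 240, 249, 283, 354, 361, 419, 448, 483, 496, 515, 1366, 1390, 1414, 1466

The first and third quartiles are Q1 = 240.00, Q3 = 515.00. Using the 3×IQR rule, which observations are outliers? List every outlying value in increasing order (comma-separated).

IQR = Q3 − Q1 = 515.00 − 240.00 = 275.00.
Lower fence = Q1 − 3·IQR = 240.00 − 825.00 = -585.00.
Upper fence = Q3 + 3·IQR = 515.00 + 825.00 = 1340.00.
1366 > 1340.00 → outlier.
1390 > 1340.00 → outlier.
1414 > 1340.00 → outlier.
1466 > 1340.00 → outlier.
All remaining values lie within [-585.00, 1340.00].

1366, 1390, 1414, 1466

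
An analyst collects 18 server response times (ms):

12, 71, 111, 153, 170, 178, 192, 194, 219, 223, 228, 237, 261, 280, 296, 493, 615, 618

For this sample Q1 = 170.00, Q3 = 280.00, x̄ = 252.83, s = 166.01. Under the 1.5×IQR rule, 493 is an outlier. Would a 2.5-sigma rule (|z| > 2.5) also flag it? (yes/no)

no

z = (493 − 252.83) / 166.01 = 1.45.
|z| = 1.45 ≤ 2.5.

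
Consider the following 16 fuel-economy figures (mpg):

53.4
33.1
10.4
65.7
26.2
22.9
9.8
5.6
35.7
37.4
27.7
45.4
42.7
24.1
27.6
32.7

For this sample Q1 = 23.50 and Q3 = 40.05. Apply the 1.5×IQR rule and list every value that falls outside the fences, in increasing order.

IQR = Q3 − Q1 = 40.05 − 23.50 = 16.55.
Lower fence = Q1 − 1.5·IQR = 23.50 − 24.825 = -1.325.
Upper fence = Q3 + 1.5·IQR = 40.05 + 24.825 = 64.875.
65.7 > 64.875 → outlier.
All remaining values lie within [-1.325, 64.875].

65.7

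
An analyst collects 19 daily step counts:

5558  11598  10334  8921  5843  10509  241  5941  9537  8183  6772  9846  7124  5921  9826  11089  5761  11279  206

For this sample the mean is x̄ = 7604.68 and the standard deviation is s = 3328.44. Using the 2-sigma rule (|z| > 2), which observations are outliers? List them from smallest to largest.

Cutoffs at x̄ ± 2s: 7604.68 ± 2·3328.44 = [947.80, 14261.56].
206: z = -2.22, |z| > 2 → outlier.
241: z = -2.21, |z| > 2 → outlier.
Every other value lies within [947.80, 14261.56].

206, 241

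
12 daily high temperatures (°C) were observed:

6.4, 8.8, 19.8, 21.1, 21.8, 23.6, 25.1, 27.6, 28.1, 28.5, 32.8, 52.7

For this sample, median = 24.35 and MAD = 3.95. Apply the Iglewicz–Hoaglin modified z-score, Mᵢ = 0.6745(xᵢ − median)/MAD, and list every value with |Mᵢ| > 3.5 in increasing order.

52.7

|Mᵢ| > 3.5 ⇔ |xᵢ − 24.35| > 3.5·3.95/0.6745 = 20.50.
So outliers lie outside [3.85, 44.85].
52.7: M = 4.84 → outlier.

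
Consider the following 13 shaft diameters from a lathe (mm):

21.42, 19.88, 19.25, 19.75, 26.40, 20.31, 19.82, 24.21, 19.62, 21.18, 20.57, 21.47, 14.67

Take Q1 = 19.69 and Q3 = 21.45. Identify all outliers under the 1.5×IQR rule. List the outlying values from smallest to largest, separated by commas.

14.67, 24.21, 26.40

IQR = Q3 − Q1 = 21.45 − 19.69 = 1.76.
Lower fence = Q1 − 1.5·IQR = 19.69 − 2.64 = 17.05.
Upper fence = Q3 + 1.5·IQR = 21.45 + 2.64 = 24.09.
14.67 < 17.05 → outlier.
24.21 > 24.09 → outlier.
26.40 > 24.09 → outlier.
All remaining values lie within [17.05, 24.09].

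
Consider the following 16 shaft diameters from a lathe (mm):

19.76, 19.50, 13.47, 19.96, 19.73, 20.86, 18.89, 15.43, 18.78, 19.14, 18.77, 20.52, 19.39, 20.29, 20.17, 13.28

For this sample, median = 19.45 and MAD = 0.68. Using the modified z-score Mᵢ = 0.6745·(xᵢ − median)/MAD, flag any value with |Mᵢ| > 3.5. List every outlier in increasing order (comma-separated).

13.28, 13.47, 15.43

|Mᵢ| > 3.5 ⇔ |xᵢ − 19.45| > 3.5·0.68/0.6745 = 3.53.
So outliers lie outside [15.92, 22.98].
13.28: M = -6.12 → outlier.
13.47: M = -5.93 → outlier.
15.43: M = -3.99 → outlier.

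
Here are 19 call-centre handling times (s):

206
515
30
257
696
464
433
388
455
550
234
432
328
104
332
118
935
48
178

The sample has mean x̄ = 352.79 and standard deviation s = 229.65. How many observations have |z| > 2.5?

Cutoffs: x̄ ± 2.5s = [-221.335, 926.915].
Outside the cutoffs: 935.

1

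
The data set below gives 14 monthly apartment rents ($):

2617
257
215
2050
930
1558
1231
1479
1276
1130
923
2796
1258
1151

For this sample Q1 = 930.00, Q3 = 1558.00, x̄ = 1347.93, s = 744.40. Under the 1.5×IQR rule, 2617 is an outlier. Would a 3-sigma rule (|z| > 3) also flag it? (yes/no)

no

z = (2617 − 1347.93) / 744.40 = 1.70.
|z| = 1.70 ≤ 3.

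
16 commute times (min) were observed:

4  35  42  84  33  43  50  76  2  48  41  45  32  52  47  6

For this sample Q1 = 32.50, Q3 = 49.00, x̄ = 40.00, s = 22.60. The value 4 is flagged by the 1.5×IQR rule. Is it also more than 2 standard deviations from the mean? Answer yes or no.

no

z = (4 − 40.00) / 22.60 = -1.59.
|z| = 1.59 ≤ 2.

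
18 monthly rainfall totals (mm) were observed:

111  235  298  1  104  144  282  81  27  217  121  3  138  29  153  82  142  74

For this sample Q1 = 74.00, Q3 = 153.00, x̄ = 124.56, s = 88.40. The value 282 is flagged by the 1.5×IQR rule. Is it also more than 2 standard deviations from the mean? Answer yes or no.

z = (282 − 124.56) / 88.40 = 1.78.
|z| = 1.78 ≤ 2.

no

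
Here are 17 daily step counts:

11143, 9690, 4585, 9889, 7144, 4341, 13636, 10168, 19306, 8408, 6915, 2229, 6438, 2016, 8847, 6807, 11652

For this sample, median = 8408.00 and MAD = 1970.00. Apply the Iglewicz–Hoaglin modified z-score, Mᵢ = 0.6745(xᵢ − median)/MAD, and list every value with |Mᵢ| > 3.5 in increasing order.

|Mᵢ| > 3.5 ⇔ |xᵢ − 8408.00| > 3.5·1970.00/0.6745 = 10222.39.
So outliers lie outside [-1814.39, 18630.39].
19306: M = 3.73 → outlier.

19306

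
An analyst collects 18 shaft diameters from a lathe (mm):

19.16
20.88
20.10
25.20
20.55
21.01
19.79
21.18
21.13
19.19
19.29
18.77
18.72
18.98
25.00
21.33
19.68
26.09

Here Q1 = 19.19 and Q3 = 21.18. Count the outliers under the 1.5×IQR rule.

3

IQR = 1.99; fences at 19.19 − 2.985 = 16.205 and 21.18 + 2.985 = 24.165.
Outside the cutoffs: 25.00, 25.20, 26.09.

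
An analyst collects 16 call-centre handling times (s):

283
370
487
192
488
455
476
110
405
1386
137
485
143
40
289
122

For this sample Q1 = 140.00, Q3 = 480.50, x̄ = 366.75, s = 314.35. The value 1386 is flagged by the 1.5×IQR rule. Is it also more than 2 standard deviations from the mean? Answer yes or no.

yes

z = (1386 − 366.75) / 314.35 = 3.24.
|z| = 3.24 > 2.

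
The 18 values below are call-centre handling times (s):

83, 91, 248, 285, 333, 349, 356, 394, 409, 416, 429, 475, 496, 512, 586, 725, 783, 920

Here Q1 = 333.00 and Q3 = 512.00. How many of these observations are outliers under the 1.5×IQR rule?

2

IQR = 179.00; fences at 333.00 − 268.50 = 64.50 and 512.00 + 268.50 = 780.50.
Outside the cutoffs: 783, 920.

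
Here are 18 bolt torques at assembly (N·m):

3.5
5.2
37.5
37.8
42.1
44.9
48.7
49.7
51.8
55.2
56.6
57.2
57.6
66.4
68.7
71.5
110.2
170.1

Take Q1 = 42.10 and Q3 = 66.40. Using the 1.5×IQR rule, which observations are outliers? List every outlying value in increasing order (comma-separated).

3.5, 5.2, 110.2, 170.1

IQR = Q3 − Q1 = 66.40 − 42.10 = 24.30.
Lower fence = Q1 − 1.5·IQR = 42.10 − 36.45 = 5.65.
Upper fence = Q3 + 1.5·IQR = 66.40 + 36.45 = 102.85.
3.5 < 5.65 → outlier.
5.2 < 5.65 → outlier.
110.2 > 102.85 → outlier.
170.1 > 102.85 → outlier.
All remaining values lie within [5.65, 102.85].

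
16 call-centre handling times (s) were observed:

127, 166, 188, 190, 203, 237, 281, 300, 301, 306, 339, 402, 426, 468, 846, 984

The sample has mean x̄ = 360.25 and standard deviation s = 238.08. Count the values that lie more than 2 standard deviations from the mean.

Cutoffs: x̄ ± 2s = [-115.91, 836.41].
Outside the cutoffs: 846, 984.

2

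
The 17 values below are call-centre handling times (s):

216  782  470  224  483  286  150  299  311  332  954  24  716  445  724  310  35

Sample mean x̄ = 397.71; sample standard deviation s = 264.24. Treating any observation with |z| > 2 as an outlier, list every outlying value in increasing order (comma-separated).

Cutoffs at x̄ ± 2s: 397.71 ± 2·264.24 = [-130.77, 926.19].
954: z = 2.11, |z| > 2 → outlier.
Every other value lies within [-130.77, 926.19].

954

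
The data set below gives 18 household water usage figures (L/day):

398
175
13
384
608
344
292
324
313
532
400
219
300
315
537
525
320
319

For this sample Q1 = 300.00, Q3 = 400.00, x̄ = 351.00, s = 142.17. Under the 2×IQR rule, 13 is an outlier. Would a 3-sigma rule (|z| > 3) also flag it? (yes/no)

z = (13 − 351.00) / 142.17 = -2.38.
|z| = 2.38 ≤ 3.

no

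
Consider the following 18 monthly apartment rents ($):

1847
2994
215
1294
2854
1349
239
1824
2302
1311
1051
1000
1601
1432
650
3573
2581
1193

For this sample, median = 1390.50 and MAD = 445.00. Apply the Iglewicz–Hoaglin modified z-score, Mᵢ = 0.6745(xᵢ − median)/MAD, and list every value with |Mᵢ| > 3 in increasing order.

|Mᵢ| > 3 ⇔ |xᵢ − 1390.50| > 3·445.00/0.6745 = 1979.24.
So outliers lie outside [-588.74, 3369.74].
3573: M = 3.31 → outlier.

3573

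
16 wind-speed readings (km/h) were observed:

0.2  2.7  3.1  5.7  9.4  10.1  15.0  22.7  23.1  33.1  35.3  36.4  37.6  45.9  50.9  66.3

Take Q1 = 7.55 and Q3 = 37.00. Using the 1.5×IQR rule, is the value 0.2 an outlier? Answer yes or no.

no

IQR = Q3 − Q1 = 37.00 − 7.55 = 29.45.
Lower fence = Q1 − 1.5·IQR = 7.55 − 44.175 = -36.625.
Upper fence = Q3 + 1.5·IQR = 37.00 + 44.175 = 81.175.
0.2 lies within [-36.625, 81.175].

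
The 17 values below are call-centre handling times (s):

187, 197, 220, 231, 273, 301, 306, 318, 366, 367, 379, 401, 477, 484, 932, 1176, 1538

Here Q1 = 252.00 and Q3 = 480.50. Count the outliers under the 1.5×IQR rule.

IQR = 228.50; fences at 252.00 − 342.75 = -90.75 and 480.50 + 342.75 = 823.25.
Outside the cutoffs: 932, 1176, 1538.

3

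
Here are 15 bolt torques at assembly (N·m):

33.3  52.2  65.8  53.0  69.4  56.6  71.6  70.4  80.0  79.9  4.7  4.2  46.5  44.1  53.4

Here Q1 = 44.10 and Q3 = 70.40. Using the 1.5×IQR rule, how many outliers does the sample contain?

1

IQR = 26.30; fences at 44.10 − 39.45 = 4.65 and 70.40 + 39.45 = 109.85.
Outside the cutoffs: 4.2.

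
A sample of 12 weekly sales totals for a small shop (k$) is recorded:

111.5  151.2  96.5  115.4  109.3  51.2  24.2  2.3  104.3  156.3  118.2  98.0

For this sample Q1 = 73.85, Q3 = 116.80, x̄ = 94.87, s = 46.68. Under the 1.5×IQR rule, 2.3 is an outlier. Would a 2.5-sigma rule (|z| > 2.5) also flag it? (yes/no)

no

z = (2.3 − 94.87) / 46.68 = -1.98.
|z| = 1.98 ≤ 2.5.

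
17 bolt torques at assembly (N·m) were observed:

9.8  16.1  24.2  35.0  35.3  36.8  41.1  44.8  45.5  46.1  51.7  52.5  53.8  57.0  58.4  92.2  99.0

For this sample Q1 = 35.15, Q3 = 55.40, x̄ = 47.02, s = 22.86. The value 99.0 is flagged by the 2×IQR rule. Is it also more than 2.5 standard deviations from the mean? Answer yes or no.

no

z = (99.0 − 47.02) / 22.86 = 2.27.
|z| = 2.27 ≤ 2.5.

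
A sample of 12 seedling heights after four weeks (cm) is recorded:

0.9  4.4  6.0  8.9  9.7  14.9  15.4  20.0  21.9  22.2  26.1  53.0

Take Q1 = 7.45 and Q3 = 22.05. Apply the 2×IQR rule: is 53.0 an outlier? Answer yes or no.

yes

IQR = Q3 − Q1 = 22.05 − 7.45 = 14.60.
Lower fence = Q1 − 2·IQR = 7.45 − 29.20 = -21.75.
Upper fence = Q3 + 2·IQR = 22.05 + 29.20 = 51.25.
53.0 lies above the upper fence.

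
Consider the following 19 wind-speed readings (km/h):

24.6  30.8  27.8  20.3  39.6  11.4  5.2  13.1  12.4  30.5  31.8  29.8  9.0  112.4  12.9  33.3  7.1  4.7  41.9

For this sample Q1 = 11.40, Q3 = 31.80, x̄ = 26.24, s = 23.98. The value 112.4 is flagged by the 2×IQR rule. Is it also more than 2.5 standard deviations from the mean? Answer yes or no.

yes

z = (112.4 − 26.24) / 23.98 = 3.59.
|z| = 3.59 > 2.5.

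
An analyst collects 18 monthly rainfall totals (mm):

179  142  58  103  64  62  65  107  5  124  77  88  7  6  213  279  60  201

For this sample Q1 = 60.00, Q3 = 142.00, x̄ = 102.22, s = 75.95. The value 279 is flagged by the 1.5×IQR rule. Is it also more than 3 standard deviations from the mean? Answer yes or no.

z = (279 − 102.22) / 75.95 = 2.33.
|z| = 2.33 ≤ 3.

no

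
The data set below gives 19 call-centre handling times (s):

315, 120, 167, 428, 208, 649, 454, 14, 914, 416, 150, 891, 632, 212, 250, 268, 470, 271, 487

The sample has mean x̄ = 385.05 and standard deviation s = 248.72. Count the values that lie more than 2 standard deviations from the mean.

Cutoffs: x̄ ± 2s = [-112.39, 882.49].
Outside the cutoffs: 891, 914.

2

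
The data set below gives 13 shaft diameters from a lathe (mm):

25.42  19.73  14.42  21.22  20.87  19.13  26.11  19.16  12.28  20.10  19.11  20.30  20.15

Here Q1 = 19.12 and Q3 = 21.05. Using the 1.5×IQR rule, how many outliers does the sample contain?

4

IQR = 1.93; fences at 19.12 − 2.895 = 16.225 and 21.05 + 2.895 = 23.945.
Outside the cutoffs: 12.28, 14.42, 25.42, 26.11.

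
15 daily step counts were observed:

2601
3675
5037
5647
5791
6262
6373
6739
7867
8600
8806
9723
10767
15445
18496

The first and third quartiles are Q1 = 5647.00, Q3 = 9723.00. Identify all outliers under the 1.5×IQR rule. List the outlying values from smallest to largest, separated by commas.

18496

IQR = Q3 − Q1 = 9723.00 − 5647.00 = 4076.00.
Lower fence = Q1 − 1.5·IQR = 5647.00 − 6114.00 = -467.00.
Upper fence = Q3 + 1.5·IQR = 9723.00 + 6114.00 = 15837.00.
18496 > 15837.00 → outlier.
All remaining values lie within [-467.00, 15837.00].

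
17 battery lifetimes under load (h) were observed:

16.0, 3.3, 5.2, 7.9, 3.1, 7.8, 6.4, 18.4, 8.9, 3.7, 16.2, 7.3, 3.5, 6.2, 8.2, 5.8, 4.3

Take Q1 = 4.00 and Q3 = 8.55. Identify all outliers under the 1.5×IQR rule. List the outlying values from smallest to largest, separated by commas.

16.0, 16.2, 18.4

IQR = Q3 − Q1 = 8.55 − 4.00 = 4.55.
Lower fence = Q1 − 1.5·IQR = 4.00 − 6.825 = -2.825.
Upper fence = Q3 + 1.5·IQR = 8.55 + 6.825 = 15.375.
16.0 > 15.375 → outlier.
16.2 > 15.375 → outlier.
18.4 > 15.375 → outlier.
All remaining values lie within [-2.825, 15.375].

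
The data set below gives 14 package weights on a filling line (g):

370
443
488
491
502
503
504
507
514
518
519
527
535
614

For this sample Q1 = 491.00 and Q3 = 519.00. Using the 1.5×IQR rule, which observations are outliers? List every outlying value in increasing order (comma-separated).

IQR = Q3 − Q1 = 519.00 − 491.00 = 28.00.
Lower fence = Q1 − 1.5·IQR = 491.00 − 42.00 = 449.00.
Upper fence = Q3 + 1.5·IQR = 519.00 + 42.00 = 561.00.
370 < 449.00 → outlier.
443 < 449.00 → outlier.
614 > 561.00 → outlier.
All remaining values lie within [449.00, 561.00].

370, 443, 614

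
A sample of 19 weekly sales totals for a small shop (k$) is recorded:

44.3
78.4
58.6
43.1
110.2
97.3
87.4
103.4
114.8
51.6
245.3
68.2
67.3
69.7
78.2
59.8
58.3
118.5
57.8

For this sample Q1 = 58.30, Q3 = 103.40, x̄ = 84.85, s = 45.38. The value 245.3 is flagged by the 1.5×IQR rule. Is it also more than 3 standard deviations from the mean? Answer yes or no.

yes

z = (245.3 − 84.85) / 45.38 = 3.54.
|z| = 3.54 > 3.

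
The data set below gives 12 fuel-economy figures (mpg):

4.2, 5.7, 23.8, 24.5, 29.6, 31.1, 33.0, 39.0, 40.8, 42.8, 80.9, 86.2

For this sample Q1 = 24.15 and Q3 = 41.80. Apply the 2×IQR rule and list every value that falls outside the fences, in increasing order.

80.9, 86.2

IQR = Q3 − Q1 = 41.80 − 24.15 = 17.65.
Lower fence = Q1 − 2·IQR = 24.15 − 35.30 = -11.15.
Upper fence = Q3 + 2·IQR = 41.80 + 35.30 = 77.10.
80.9 > 77.10 → outlier.
86.2 > 77.10 → outlier.
All remaining values lie within [-11.15, 77.10].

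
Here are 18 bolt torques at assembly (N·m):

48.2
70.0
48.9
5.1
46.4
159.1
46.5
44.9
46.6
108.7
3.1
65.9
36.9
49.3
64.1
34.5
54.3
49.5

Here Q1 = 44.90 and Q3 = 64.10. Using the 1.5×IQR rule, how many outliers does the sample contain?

4

IQR = 19.20; fences at 44.90 − 28.80 = 16.10 and 64.10 + 28.80 = 92.90.
Outside the cutoffs: 3.1, 5.1, 108.7, 159.1.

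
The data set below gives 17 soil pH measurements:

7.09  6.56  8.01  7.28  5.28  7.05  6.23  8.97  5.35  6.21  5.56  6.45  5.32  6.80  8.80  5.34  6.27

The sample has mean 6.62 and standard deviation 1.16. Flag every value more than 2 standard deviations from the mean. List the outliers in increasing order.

Cutoffs at x̄ ± 2s: 6.62 ± 2·1.16 = [4.30, 8.94].
8.97: z = 2.03, |z| > 2 → outlier.
Every other value lies within [4.30, 8.94].

8.97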